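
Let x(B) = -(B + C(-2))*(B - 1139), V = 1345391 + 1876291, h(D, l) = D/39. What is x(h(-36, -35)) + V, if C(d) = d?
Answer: 543901136/169 ≈ 3.2183e+6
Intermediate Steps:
h(D, l) = D/39 (h(D, l) = D*(1/39) = D/39)
V = 3221682
x(B) = -(-1139 + B)*(-2 + B) (x(B) = -(B - 2)*(B - 1139) = -(-2 + B)*(-1139 + B) = -(-1139 + B)*(-2 + B))
x(h(-36, -35)) + V = (-2278 - ((1/39)*(-36))² + 1141*((1/39)*(-36))) + 3221682 = (-2278 - (-12/13)² + 1141*(-12/13)) + 3221682 = (-2278 - 1*144/169 - 13692/13) + 3221682 = (-2278 - 144/169 - 13692/13) + 3221682 = -563122/169 + 3221682 = 543901136/169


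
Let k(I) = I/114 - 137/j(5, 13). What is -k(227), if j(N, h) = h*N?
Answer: 863/7410 ≈ 0.11646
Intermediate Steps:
j(N, h) = N*h
k(I) = -137/65 + I/114 (k(I) = I/114 - 137/(5*13) = I*(1/114) - 137/65 = I/114 - 137*1/65 = I/114 - 137/65 = -137/65 + I/114)
-k(227) = -(-137/65 + (1/114)*227) = -(-137/65 + 227/114) = -1*(-863/7410) = 863/7410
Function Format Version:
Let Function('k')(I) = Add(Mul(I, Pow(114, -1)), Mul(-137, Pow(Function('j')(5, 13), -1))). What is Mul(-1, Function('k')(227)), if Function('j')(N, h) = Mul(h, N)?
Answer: Rational(863, 7410) ≈ 0.11646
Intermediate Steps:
Function('j')(N, h) = Mul(N, h)
Function('k')(I) = Add(Rational(-137, 65), Mul(Rational(1, 114), I)) (Function('k')(I) = Add(Mul(I, Pow(114, -1)), Mul(-137, Pow(Mul(5, 13), -1))) = Add(Mul(I, Rational(1, 114)), Mul(-137, Pow(65, -1))) = Add(Mul(Rational(1, 114), I), Mul(-137, Rational(1, 65))) = Add(Mul(Rational(1, 114), I), Rational(-137, 65)) = Add(Rational(-137, 65), Mul(Rational(1, 114), I)))
Mul(-1, Function('k')(227)) = Mul(-1, Add(Rational(-137, 65), Mul(Rational(1, 114), 227))) = Mul(-1, Add(Rational(-137, 65), Rational(227, 114))) = Mul(-1, Rational(-863, 7410)) = Rational(863, 7410)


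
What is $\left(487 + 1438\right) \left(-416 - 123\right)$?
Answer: $-1037575$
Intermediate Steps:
$\left(487 + 1438\right) \left(-416 - 123\right) = 1925 \left(-416 - 123\right) = 1925 \left(-539\right) = -1037575$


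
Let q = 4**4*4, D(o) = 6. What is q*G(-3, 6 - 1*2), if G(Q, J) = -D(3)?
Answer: -6144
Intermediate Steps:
q = 1024 (q = 256*4 = 1024)
G(Q, J) = -6 (G(Q, J) = -1*6 = -6)
q*G(-3, 6 - 1*2) = 1024*(-6) = -6144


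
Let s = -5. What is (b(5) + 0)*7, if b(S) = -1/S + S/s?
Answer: -42/5 ≈ -8.4000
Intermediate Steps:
b(S) = -1/S - S/5 (b(S) = -1/S + S/(-5) = -1/S + S*(-⅕) = -1/S - S/5)
(b(5) + 0)*7 = ((-1/5 - ⅕*5) + 0)*7 = ((-1*⅕ - 1) + 0)*7 = ((-⅕ - 1) + 0)*7 = (-6/5 + 0)*7 = -6/5*7 = -42/5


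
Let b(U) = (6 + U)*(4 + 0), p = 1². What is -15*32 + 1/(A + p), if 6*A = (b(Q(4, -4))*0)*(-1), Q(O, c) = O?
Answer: -479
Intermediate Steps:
p = 1
b(U) = 24 + 4*U (b(U) = (6 + U)*4 = 24 + 4*U)
A = 0 (A = (((24 + 4*4)*0)*(-1))/6 = (((24 + 16)*0)*(-1))/6 = ((40*0)*(-1))/6 = (0*(-1))/6 = (⅙)*0 = 0)
-15*32 + 1/(A + p) = -15*32 + 1/(0 + 1) = -480 + 1/1 = -480 + 1 = -479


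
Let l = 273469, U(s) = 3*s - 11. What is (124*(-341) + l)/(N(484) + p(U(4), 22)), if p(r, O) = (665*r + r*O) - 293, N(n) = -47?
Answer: 231185/347 ≈ 666.24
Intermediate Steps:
U(s) = -11 + 3*s
p(r, O) = -293 + 665*r + O*r (p(r, O) = (665*r + O*r) - 293 = -293 + 665*r + O*r)
(124*(-341) + l)/(N(484) + p(U(4), 22)) = (124*(-341) + 273469)/(-47 + (-293 + 665*(-11 + 3*4) + 22*(-11 + 3*4))) = (-42284 + 273469)/(-47 + (-293 + 665*(-11 + 12) + 22*(-11 + 12))) = 231185/(-47 + (-293 + 665*1 + 22*1)) = 231185/(-47 + (-293 + 665 + 22)) = 231185/(-47 + 394) = 231185/347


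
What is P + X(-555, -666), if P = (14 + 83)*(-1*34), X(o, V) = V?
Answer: -3964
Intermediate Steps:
P = -3298 (P = 97*(-34) = -3298)
P + X(-555, -666) = -3298 - 666 = -3964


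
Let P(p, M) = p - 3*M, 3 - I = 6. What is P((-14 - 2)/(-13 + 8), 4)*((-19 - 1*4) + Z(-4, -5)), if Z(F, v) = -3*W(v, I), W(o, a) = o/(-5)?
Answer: 1144/5 ≈ 228.80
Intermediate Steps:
I = -3 (I = 3 - 1*6 = 3 - 6 = -3)
W(o, a) = -o/5 (W(o, a) = o*(-⅕) = -o/5)
Z(F, v) = 3*v/5 (Z(F, v) = -(-3)*v/5 = 3*v/5)
P((-14 - 2)/(-13 + 8), 4)*((-19 - 1*4) + Z(-4, -5)) = ((-14 - 2)/(-13 + 8) - 3*4)*((-19 - 1*4) + (⅗)*(-5)) = (-16/(-5) - 12)*((-19 - 4) - 3) = (-16*(-⅕) - 12)*(-23 - 3) = (16/5 - 12)*(-26) = -44/5*(-26) = 1144/5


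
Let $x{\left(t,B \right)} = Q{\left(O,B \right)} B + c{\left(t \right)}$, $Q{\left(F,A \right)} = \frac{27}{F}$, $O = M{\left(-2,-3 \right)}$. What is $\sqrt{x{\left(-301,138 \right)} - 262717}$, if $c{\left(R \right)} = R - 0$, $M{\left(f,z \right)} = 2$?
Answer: $i \sqrt{261155} \approx 511.03 i$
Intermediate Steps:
$c{\left(R \right)} = R$ ($c{\left(R \right)} = R + 0 = R$)
$O = 2$
$x{\left(t,B \right)} = t + \frac{27 B}{2}$ ($x{\left(t,B \right)} = \frac{27}{2} B + t = 27 \cdot \frac{1}{2} B + t = \frac{27 B}{2} + t = t + \frac{27 B}{2}$)
$\sqrt{x{\left(-301,138 \right)} - 262717} = \sqrt{\left(-301 + \frac{27}{2} \cdot 138\right) - 262717} = \sqrt{\left(-301 + 1863\right) - 262717} = \sqrt{1562 - 262717} = \sqrt{-261155} = i \sqrt{261155}$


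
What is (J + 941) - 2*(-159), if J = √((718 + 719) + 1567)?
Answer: 1259 + 2*√751 ≈ 1313.8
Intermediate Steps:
J = 2*√751 (J = √(1437 + 1567) = √3004 = 2*√751 ≈ 54.809)
(J + 941) - 2*(-159) = (2*√751 + 941) - 2*(-159) = (941 + 2*√751) + 318 = 1259 + 2*√751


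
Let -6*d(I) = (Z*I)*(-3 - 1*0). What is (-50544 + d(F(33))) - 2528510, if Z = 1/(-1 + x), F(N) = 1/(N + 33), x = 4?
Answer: -1021305383/396 ≈ -2.5791e+6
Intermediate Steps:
F(N) = 1/(33 + N)
Z = ⅓ (Z = 1/(-1 + 4) = 1/3 = ⅓ ≈ 0.33333)
d(I) = I/6 (d(I) = -I/3*(-3 - 1*0)/6 = -I/3*(-3 + 0)/6 = -I/3*(-3)/6 = -(-1)*I/6 = I/6)
(-50544 + d(F(33))) - 2528510 = (-50544 + 1/(6*(33 + 33))) - 2528510 = (-50544 + (⅙)/66) - 2528510 = (-50544 + (⅙)*(1/66)) - 2528510 = (-50544 + 1/396) - 2528510 = -20015423/396 - 2528510 = -1021305383/396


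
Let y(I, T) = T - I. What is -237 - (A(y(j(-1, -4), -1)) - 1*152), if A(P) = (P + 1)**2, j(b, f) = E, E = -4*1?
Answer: -101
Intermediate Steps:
E = -4
j(b, f) = -4
A(P) = (1 + P)**2
-237 - (A(y(j(-1, -4), -1)) - 1*152) = -237 - ((1 + (-1 - 1*(-4)))**2 - 1*152) = -237 - ((1 + (-1 + 4))**2 - 152) = -237 - ((1 + 3)**2 - 152) = -237 - (4**2 - 152) = -237 - (16 - 152) = -237 - 1*(-136) = -237 + 136 = -101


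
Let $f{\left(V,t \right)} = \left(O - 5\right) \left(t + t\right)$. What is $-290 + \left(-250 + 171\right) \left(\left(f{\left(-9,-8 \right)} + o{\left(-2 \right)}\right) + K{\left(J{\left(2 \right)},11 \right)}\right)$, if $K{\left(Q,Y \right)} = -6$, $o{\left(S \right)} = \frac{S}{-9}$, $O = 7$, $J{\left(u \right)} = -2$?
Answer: $\frac{24250}{9} \approx 2694.4$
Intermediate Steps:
$f{\left(V,t \right)} = 4 t$ ($f{\left(V,t \right)} = \left(7 - 5\right) \left(t + t\right) = 2 \cdot 2 t = 4 t$)
$o{\left(S \right)} = - \frac{S}{9}$ ($o{\left(S \right)} = S \left(- \frac{1}{9}\right) = - \frac{S}{9}$)
$-290 + \left(-250 + 171\right) \left(\left(f{\left(-9,-8 \right)} + o{\left(-2 \right)}\right) + K{\left(J{\left(2 \right)},11 \right)}\right) = -290 + \left(-250 + 171\right) \left(\left(4 \left(-8\right) - - \frac{2}{9}\right) - 6\right) = -290 - 79 \left(\left(-32 + \frac{2}{9}\right) - 6\right) = -290 - 79 \left(- \frac{286}{9} - 6\right) = -290 - - \frac{26860}{9} = -290 + \frac{26860}{9} = \frac{24250}{9}$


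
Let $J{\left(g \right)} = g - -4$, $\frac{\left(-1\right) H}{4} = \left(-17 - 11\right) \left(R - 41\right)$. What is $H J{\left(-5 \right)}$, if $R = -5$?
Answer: $5152$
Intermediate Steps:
$H = -5152$ ($H = - 4 \left(-17 - 11\right) \left(-5 - 41\right) = - 4 \left(\left(-28\right) \left(-46\right)\right) = \left(-4\right) 1288 = -5152$)
$J{\left(g \right)} = 4 + g$ ($J{\left(g \right)} = g + 4 = 4 + g$)
$H J{\left(-5 \right)} = - 5152 \left(4 - 5\right) = \left(-5152\right) \left(-1\right) = 5152$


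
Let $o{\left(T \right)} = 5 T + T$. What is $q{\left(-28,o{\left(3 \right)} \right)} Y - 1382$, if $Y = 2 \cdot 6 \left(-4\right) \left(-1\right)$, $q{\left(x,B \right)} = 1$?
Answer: $-1334$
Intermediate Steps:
$o{\left(T \right)} = 6 T$
$Y = 48$ ($Y = 2 \left(\left(-24\right) \left(-1\right)\right) = 2 \cdot 24 = 48$)
$q{\left(-28,o{\left(3 \right)} \right)} Y - 1382 = 1 \cdot 48 - 1382 = 48 - 1382 = -1334$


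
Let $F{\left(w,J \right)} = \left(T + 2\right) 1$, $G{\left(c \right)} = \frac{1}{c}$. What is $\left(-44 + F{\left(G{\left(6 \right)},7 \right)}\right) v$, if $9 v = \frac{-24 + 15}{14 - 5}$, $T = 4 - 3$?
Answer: $\frac{41}{9} \approx 4.5556$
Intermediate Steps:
$T = 1$ ($T = 4 - 3 = 1$)
$F{\left(w,J \right)} = 3$ ($F{\left(w,J \right)} = \left(1 + 2\right) 1 = 3 \cdot 1 = 3$)
$v = - \frac{1}{9}$ ($v = \frac{\left(-24 + 15\right) \frac{1}{14 - 5}}{9} = \frac{\left(-9\right) \frac{1}{9}}{9} = \frac{1}{9} \left(-1\right) = - \frac{1}{9} \approx -0.11111$)
$\left(-44 + F{\left(G{\left(6 \right)},7 \right)}\right) v = \left(-44 + 3\right) \left(- \frac{1}{9}\right) = \left(-41\right) \left(- \frac{1}{9}\right) = \frac{41}{9}$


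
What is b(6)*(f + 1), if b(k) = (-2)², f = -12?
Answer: -44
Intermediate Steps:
b(k) = 4
b(6)*(f + 1) = 4*(-12 + 1) = 4*(-11) = -44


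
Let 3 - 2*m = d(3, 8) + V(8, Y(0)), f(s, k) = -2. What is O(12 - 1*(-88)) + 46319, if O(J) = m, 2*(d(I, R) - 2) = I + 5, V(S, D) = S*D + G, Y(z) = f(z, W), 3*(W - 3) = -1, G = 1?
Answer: 46325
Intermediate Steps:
W = 8/3 (W = 3 + (⅓)*(-1) = 3 - ⅓ = 8/3 ≈ 2.6667)
Y(z) = -2
V(S, D) = 1 + D*S (V(S, D) = S*D + 1 = D*S + 1 = 1 + D*S)
d(I, R) = 9/2 + I/2 (d(I, R) = 2 + (I + 5)/2 = 2 + (5 + I)/2 = 2 + (5/2 + I/2) = 9/2 + I/2)
m = 6 (m = 3/2 - ((9/2 + (½)*3) + (1 - 2*8))/2 = 3/2 - ((9/2 + 3/2) + (1 - 16))/2 = 3/2 - (6 - 15)/2 = 3/2 - ½*(-9) = 3/2 + 9/2 = 6)
O(J) = 6
O(12 - 1*(-88)) + 46319 = 6 + 46319 = 46325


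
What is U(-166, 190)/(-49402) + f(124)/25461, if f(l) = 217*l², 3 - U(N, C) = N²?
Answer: 165535844917/1257824322 ≈ 131.60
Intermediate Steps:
U(N, C) = 3 - N²
U(-166, 190)/(-49402) + f(124)/25461 = (3 - 1*(-166)²)/(-49402) + (217*124²)/25461 = (3 - 1*27556)*(-1/49402) + (217*15376)*(1/25461) = (3 - 27556)*(-1/49402) + 3336592*(1/25461) = -27553*(-1/49402) + 3336592/25461 = 27553/49402 + 3336592/25461 = 165535844917/1257824322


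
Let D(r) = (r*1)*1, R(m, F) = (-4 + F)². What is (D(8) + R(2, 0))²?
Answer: 576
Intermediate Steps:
D(r) = r (D(r) = r*1 = r)
(D(8) + R(2, 0))² = (8 + (-4 + 0)²)² = (8 + (-4)²)² = (8 + 16)² = 24² = 576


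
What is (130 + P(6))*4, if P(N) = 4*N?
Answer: 616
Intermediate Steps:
(130 + P(6))*4 = (130 + 4*6)*4 = (130 + 24)*4 = 154*4 = 616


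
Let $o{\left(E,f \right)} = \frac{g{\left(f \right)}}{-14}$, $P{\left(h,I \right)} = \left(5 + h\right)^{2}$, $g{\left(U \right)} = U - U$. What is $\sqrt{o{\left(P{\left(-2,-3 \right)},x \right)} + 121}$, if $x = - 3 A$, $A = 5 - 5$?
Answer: $11$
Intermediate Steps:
$A = 0$
$g{\left(U \right)} = 0$
$x = 0$ ($x = \left(-3\right) 0 = 0$)
$o{\left(E,f \right)} = 0$ ($o{\left(E,f \right)} = \frac{0}{-14} = 0 \left(- \frac{1}{14}\right) = 0$)
$\sqrt{o{\left(P{\left(-2,-3 \right)},x \right)} + 121} = \sqrt{0 + 121} = \sqrt{121} = 11$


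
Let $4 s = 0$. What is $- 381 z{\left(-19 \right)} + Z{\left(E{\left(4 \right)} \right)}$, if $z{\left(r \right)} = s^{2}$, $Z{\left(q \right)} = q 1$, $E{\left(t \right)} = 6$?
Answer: $6$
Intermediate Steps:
$s = 0$ ($s = \frac{1}{4} \cdot 0 = 0$)
$Z{\left(q \right)} = q$
$z{\left(r \right)} = 0$ ($z{\left(r \right)} = 0^{2} = 0$)
$- 381 z{\left(-19 \right)} + Z{\left(E{\left(4 \right)} \right)} = \left(-381\right) 0 + 6 = 0 + 6 = 6$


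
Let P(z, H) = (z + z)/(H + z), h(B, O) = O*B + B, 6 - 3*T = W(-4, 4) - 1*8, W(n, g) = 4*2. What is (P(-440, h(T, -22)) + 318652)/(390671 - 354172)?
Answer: 76795572/8796259 ≈ 8.7305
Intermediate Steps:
W(n, g) = 8
T = 2 (T = 2 - (8 - 1*8)/3 = 2 - (8 - 8)/3 = 2 - 1/3*0 = 2 + 0 = 2)
h(B, O) = B + B*O (h(B, O) = B*O + B = B + B*O)
P(z, H) = 2*z/(H + z) (P(z, H) = (2*z)/(H + z) = 2*z/(H + z))
(P(-440, h(T, -22)) + 318652)/(390671 - 354172) = (2*(-440)/(2*(1 - 22) - 440) + 318652)/(390671 - 354172) = (2*(-440)/(2*(-21) - 440) + 318652)/36499 = (2*(-440)/(-42 - 440) + 318652)*(1/36499) = (2*(-440)/(-482) + 318652)*(1/36499) = (2*(-440)*(-1/482) + 318652)*(1/36499) = (440/241 + 318652)*(1/36499) = (76795572/241)*(1/36499) = 76795572/8796259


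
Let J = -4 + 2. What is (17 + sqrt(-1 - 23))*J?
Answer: -34 - 4*I*sqrt(6) ≈ -34.0 - 9.798*I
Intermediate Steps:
J = -2
(17 + sqrt(-1 - 23))*J = (17 + sqrt(-1 - 23))*(-2) = (17 + sqrt(-24))*(-2) = (17 + 2*I*sqrt(6))*(-2) = -34 - 4*I*sqrt(6)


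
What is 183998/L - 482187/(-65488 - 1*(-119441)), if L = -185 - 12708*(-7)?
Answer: -32876978083/4789461763 ≈ -6.8644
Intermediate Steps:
L = 88771 (L = -185 - 353*(-252) = -185 + 88956 = 88771)
183998/L - 482187/(-65488 - 1*(-119441)) = 183998/88771 - 482187/(-65488 - 1*(-119441)) = 183998*(1/88771) - 482187/(-65488 + 119441) = 183998/88771 - 482187/53953 = -32876978083/4789461763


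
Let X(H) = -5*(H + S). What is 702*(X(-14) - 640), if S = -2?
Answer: -393120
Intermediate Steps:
X(H) = 10 - 5*H (X(H) = -5*(H - 2) = -5*(-2 + H) = 10 - 5*H)
702*(X(-14) - 640) = 702*((10 - 5*(-14)) - 640) = 702*((10 + 70) - 640) = 702*(80 - 640) = 702*(-560) = -393120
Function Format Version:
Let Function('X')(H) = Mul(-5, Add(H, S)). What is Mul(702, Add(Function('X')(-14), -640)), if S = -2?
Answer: -393120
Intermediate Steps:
Function('X')(H) = Add(10, Mul(-5, H)) (Function('X')(H) = Mul(-5, Add(H, -2)) = Mul(-5, Add(-2, H)) = Add(10, Mul(-5, H)))
Mul(702, Add(Function('X')(-14), -640)) = Mul(702, Add(Add(10, Mul(-5, -14)), -640)) = Mul(702, Add(Add(10, 70), -640)) = Mul(702, Add(80, -640)) = Mul(702, -560) = -393120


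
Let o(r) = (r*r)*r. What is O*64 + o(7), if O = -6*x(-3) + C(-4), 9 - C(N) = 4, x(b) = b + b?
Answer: 2967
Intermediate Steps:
x(b) = 2*b
C(N) = 5 (C(N) = 9 - 1*4 = 9 - 4 = 5)
o(r) = r**3 (o(r) = r**2*r = r**3)
O = 41 (O = -12*(-3) + 5 = -6*(-6) + 5 = 36 + 5 = 41)
O*64 + o(7) = 41*64 + 7**3 = 2624 + 343 = 2967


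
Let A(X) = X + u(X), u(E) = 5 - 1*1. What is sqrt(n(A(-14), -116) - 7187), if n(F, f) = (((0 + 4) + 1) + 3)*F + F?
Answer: I*sqrt(7277) ≈ 85.305*I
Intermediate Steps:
u(E) = 4 (u(E) = 5 - 1 = 4)
A(X) = 4 + X (A(X) = X + 4 = 4 + X)
n(F, f) = 9*F (n(F, f) = ((4 + 1) + 3)*F + F = (5 + 3)*F + F = 8*F + F = 9*F)
sqrt(n(A(-14), -116) - 7187) = sqrt(9*(4 - 14) - 7187) = sqrt(9*(-10) - 7187) = sqrt(-90 - 7187) = sqrt(-7277) = I*sqrt(7277)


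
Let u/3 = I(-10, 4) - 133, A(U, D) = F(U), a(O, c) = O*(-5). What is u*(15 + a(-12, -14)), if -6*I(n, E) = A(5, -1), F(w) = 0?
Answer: -29925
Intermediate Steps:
a(O, c) = -5*O
A(U, D) = 0
I(n, E) = 0 (I(n, E) = -⅙*0 = 0)
u = -399 (u = 3*(0 - 133) = 3*(-133) = -399)
u*(15 + a(-12, -14)) = -399*(15 - 5*(-12)) = -399*(15 + 60) = -399*75 = -29925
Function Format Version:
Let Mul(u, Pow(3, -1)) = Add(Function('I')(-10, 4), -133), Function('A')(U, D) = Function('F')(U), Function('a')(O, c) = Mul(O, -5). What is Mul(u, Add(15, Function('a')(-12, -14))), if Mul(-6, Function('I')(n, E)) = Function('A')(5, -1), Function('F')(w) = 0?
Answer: -29925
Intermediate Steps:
Function('a')(O, c) = Mul(-5, O)
Function('A')(U, D) = 0
Function('I')(n, E) = 0 (Function('I')(n, E) = Mul(Rational(-1, 6), 0) = 0)
u = -399 (u = Mul(3, Add(0, -133)) = Mul(3, -133) = -399)
Mul(u, Add(15, Function('a')(-12, -14))) = Mul(-399, Add(15, Mul(-5, -12))) = Mul(-399, Add(15, 60)) = Mul(-399, 75) = -29925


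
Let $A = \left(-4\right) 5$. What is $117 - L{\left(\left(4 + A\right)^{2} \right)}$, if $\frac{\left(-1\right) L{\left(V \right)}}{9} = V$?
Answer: $2421$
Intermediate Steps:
$A = -20$
$L{\left(V \right)} = - 9 V$
$117 - L{\left(\left(4 + A\right)^{2} \right)} = 117 - - 9 \left(4 - 20\right)^{2} = 117 - - 9 \left(-16\right)^{2} = 117 - \left(-9\right) 256 = 117 - -2304 = 117 + 2304 = 2421$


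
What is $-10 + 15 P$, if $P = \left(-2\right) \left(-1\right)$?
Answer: $20$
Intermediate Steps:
$P = 2$
$-10 + 15 P = -10 + 15 \cdot 2 = -10 + 30 = 20$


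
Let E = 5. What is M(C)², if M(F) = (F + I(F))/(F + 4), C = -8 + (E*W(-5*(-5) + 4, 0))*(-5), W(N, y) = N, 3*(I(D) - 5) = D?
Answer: 8508889/4782969 ≈ 1.7790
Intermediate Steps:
I(D) = 5 + D/3
C = -733 (C = -8 + (5*(-5*(-5) + 4))*(-5) = -8 + (5*(25 + 4))*(-5) = -8 + (5*29)*(-5) = -8 + 145*(-5) = -8 - 725 = -733)
M(F) = (5 + 4*F/3)/(4 + F) (M(F) = (F + (5 + F/3))/(F + 4) = (5 + 4*F/3)/(4 + F))
M(C)² = ((15 + 4*(-733))/(3*(4 - 733)))² = ((⅓)*(15 - 2932)/(-729))² = ((⅓)*(-1/729)*(-2917))² = (2917/2187)² = 8508889/4782969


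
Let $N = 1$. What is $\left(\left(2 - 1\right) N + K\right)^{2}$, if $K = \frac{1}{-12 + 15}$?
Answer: $\frac{16}{9} \approx 1.7778$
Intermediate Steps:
$K = \frac{1}{3} \approx 0.33333$
$\left(\left(2 - 1\right) N + K\right)^{2} = \left(\left(2 - 1\right) 1 + \frac{1}{3}\right)^{2} = \left(1 \cdot 1 + \frac{1}{3}\right)^{2} = \left(1 + \frac{1}{3}\right)^{2} = \left(\frac{4}{3}\right)^{2} = \frac{16}{9}$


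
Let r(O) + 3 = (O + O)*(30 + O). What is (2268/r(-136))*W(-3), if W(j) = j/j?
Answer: 2268/28829 ≈ 0.078671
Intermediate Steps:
r(O) = -3 + 2*O*(30 + O) (r(O) = -3 + (O + O)*(30 + O) = -3 + (2*O)*(30 + O) = -3 + 2*O*(30 + O))
W(j) = 1
(2268/r(-136))*W(-3) = (2268/(-3 + 2*(-136)² + 60*(-136)))*1 = (2268/(-3 + 2*18496 - 8160))*1 = (2268/(-3 + 36992 - 8160))*1 = (2268/28829)*1 = 2268/28829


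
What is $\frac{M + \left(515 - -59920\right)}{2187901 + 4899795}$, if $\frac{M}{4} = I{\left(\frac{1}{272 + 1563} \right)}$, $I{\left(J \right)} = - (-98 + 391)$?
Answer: $\frac{59263}{7087696} \approx 0.0083614$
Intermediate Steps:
$I{\left(J \right)} = -293$ ($I{\left(J \right)} = \left(-1\right) 293 = -293$)
$M = -1172$ ($M = 4 \left(-293\right) = -1172$)
$\frac{M + \left(515 - -59920\right)}{2187901 + 4899795} = \frac{-1172 + \left(515 - -59920\right)}{2187901 + 4899795} = \frac{-1172 + \left(515 + 59920\right)}{7087696} = \left(-1172 + 60435\right) \frac{1}{7087696} = 59263 \cdot \frac{1}{7087696} = \frac{59263}{7087696}$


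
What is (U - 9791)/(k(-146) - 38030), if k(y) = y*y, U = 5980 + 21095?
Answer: -8642/8357 ≈ -1.0341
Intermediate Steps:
U = 27075
k(y) = y²
(U - 9791)/(k(-146) - 38030) = (27075 - 9791)/((-146)² - 38030) = 17284/(21316 - 38030) = 17284/(-16714) = 17284*(-1/16714) = -8642/8357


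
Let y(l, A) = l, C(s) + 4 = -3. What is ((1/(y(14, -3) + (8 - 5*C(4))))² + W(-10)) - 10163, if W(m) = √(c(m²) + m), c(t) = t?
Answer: -33019586/3249 + 3*√10 ≈ -10154.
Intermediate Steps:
C(s) = -7 (C(s) = -4 - 3 = -7)
W(m) = √(m + m²) (W(m) = √(m² + m) = √(m + m²))
((1/(y(14, -3) + (8 - 5*C(4))))² + W(-10)) - 10163 = ((1/(14 + (8 - 5*(-7))))² + √(-10*(1 - 10))) - 10163 = ((1/(14 + (8 + 35)))² + √(-10*(-9))) - 10163 = ((1/(14 + 43))² + √90) - 10163 = ((1/57)² + 3*√10) - 10163 = (1/3249 + 3*√10) - 10163 = -33019586/3249 + 3*√10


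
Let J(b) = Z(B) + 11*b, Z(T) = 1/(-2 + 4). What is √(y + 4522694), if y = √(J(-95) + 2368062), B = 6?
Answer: √(18090776 + 2*√9468070)/2 ≈ 2127.0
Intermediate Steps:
Z(T) = ½ (Z(T) = 1/2 = ½)
J(b) = ½ + 11*b
y = √9468070/2 (y = √((½ + 11*(-95)) + 2368062) = √((½ - 1045) + 2368062) = √(-2089/2 + 2368062) = √(4734035/2) = √9468070/2 ≈ 1538.5)
√(y + 4522694) = √(√9468070/2 + 4522694) = √(4522694 + √9468070/2)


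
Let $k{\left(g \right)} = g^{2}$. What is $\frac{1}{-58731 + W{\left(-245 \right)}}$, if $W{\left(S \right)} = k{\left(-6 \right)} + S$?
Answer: $- \frac{1}{58940} \approx -1.6966 \cdot 10^{-5}$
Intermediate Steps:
$W{\left(S \right)} = 36 + S$ ($W{\left(S \right)} = \left(-6\right)^{2} + S = 36 + S$)
$\frac{1}{-58731 + W{\left(-245 \right)}} = \frac{1}{-58731 + \left(36 - 245\right)} = \frac{1}{-58731 - 209} = \frac{1}{-58940} = - \frac{1}{58940}$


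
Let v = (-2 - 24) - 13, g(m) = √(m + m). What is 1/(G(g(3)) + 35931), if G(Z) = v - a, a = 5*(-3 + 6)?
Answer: 1/35877 ≈ 2.7873e-5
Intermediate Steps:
g(m) = √2*√m (g(m) = √(2*m) = √2*√m)
a = 15 (a = 5*3 = 15)
v = -39 (v = -26 - 13 = -39)
G(Z) = -54 (G(Z) = -39 - 1*15 = -39 - 15 = -54)
1/(G(g(3)) + 35931) = 1/(-54 + 35931) = 1/35877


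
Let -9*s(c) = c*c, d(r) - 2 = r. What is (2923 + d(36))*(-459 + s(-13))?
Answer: -1414700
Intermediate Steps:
d(r) = 2 + r
s(c) = -c²/9 (s(c) = -c*c/9 = -c²/9)
(2923 + d(36))*(-459 + s(-13)) = (2923 + (2 + 36))*(-459 - ⅑*(-13)²) = (2923 + 38)*(-459 - ⅑*169) = 2961*(-459 - 169/9) = 2961*(-4300/9) = -1414700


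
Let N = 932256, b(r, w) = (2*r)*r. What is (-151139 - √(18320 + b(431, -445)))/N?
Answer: -151139/932256 - √389842/932256 ≈ -0.16279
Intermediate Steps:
b(r, w) = 2*r²
(-151139 - √(18320 + b(431, -445)))/N = (-151139 - √(18320 + 2*431²))/932256 = (-151139 - √(18320 + 2*185761))*(1/932256) = (-151139 - √(18320 + 371522))*(1/932256) = (-151139 - √389842)*(1/932256) = -151139/932256 - √389842/932256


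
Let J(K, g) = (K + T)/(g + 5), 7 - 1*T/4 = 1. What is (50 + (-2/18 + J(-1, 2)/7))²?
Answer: 493195264/194481 ≈ 2536.0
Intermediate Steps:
T = 24 (T = 28 - 4*1 = 28 - 4 = 24)
J(K, g) = (24 + K)/(5 + g) (J(K, g) = (K + 24)/(g + 5) = (24 + K)/(5 + g))
(50 + (-2/18 + J(-1, 2)/7))² = (50 + (-2/18 + ((24 - 1)/(5 + 2))/7))² = (50 + (-2*1/18 + (23/7)*(⅐)))² = (50 + (-⅑ + ((⅐)*23)*(⅐)))² = (50 + (-⅑ + (23/7)*(⅐)))² = (50 + (-⅑ + 23/49))² = (50 + 158/441)² = (22208/441)² = 493195264/194481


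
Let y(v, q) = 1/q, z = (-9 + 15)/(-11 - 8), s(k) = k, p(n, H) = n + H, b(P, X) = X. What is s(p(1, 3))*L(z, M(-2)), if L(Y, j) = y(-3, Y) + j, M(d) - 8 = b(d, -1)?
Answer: 46/3 ≈ 15.333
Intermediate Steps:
p(n, H) = H + n
M(d) = 7 (M(d) = 8 - 1 = 7)
z = -6/19 (z = 6/(-19) = 6*(-1/19) = -6/19 ≈ -0.31579)
L(Y, j) = j + 1/Y (L(Y, j) = 1/Y + j = j + 1/Y)
s(p(1, 3))*L(z, M(-2)) = (3 + 1)*(7 + 1/(-6/19)) = 4*(7 - 19/6) = 4*(23/6) = 46/3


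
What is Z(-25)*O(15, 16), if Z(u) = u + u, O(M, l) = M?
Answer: -750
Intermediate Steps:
Z(u) = 2*u
Z(-25)*O(15, 16) = (2*(-25))*15 = -50*15 = -750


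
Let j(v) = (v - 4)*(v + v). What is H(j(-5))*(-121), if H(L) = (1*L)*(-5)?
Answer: 54450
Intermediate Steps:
j(v) = 2*v*(-4 + v) (j(v) = (-4 + v)*(2*v) = 2*v*(-4 + v))
H(L) = -5*L (H(L) = L*(-5) = -5*L)
H(j(-5))*(-121) = -10*(-5)*(-4 - 5)*(-121) = -10*(-5)*(-9)*(-121) = -5*90*(-121) = -450*(-121) = 54450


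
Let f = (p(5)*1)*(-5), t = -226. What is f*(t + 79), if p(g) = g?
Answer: 3675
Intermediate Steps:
f = -25 (f = (5*1)*(-5) = 5*(-5) = -25)
f*(t + 79) = -25*(-226 + 79) = -25*(-147) = 3675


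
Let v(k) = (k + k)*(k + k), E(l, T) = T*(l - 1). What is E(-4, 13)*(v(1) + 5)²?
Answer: -5265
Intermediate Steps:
E(l, T) = T*(-1 + l)
v(k) = 4*k² (v(k) = (2*k)*(2*k) = 4*k²)
E(-4, 13)*(v(1) + 5)² = (13*(-1 - 4))*(4*1² + 5)² = (13*(-5))*(4*1 + 5)² = -65*(4 + 5)² = -65*9² = -65*81 = -5265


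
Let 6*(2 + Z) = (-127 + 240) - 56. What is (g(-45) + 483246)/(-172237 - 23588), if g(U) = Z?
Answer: -322169/130550 ≈ -2.4678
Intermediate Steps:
Z = 15/2 (Z = -2 + ((-127 + 240) - 56)/6 = -2 + (113 - 56)/6 = -2 + (⅙)*57 = -2 + 19/2 = 15/2 ≈ 7.5000)
g(U) = 15/2
(g(-45) + 483246)/(-172237 - 23588) = (15/2 + 483246)/(-172237 - 23588) = (966507/2)/(-195825) = (966507/2)*(-1/195825) = -322169/130550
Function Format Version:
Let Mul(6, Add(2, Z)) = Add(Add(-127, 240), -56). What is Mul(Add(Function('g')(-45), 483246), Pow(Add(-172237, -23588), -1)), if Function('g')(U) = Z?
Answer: Rational(-322169, 130550) ≈ -2.4678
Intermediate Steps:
Z = Rational(15, 2) (Z = Add(-2, Mul(Rational(1, 6), Add(Add(-127, 240), -56))) = Add(-2, Mul(Rational(1, 6), Add(113, -56))) = Add(-2, Mul(Rational(1, 6), 57)) = Add(-2, Rational(19, 2)) = Rational(15, 2) ≈ 7.5000)
Function('g')(U) = Rational(15, 2)
Mul(Add(Function('g')(-45), 483246), Pow(Add(-172237, -23588), -1)) = Mul(Add(Rational(15, 2), 483246), Pow(Add(-172237, -23588), -1)) = Mul(Rational(966507, 2), Pow(-195825, -1)) = Mul(Rational(966507, 2), Rational(-1, 195825)) = Rational(-322169, 130550)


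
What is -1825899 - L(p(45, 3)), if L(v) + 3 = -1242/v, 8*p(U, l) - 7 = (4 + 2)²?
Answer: -78503592/43 ≈ -1.8257e+6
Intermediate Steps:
p(U, l) = 43/8 (p(U, l) = 7/8 + (4 + 2)²/8 = 7/8 + (⅛)*6² = 7/8 + (⅛)*36 = 7/8 + 9/2 = 43/8)
L(v) = -3 - 1242/v
-1825899 - L(p(45, 3)) = -1825899 - (-3 - 1242/43/8) = -1825899 - (-3 - 1242*8/43) = -1825899 - (-3 - 9936/43) = -1825899 - 1*(-10065/43) = -1825899 + 10065/43 = -78503592/43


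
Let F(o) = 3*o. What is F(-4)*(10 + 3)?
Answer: -156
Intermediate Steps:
F(-4)*(10 + 3) = (3*(-4))*(10 + 3) = -12*13 = -156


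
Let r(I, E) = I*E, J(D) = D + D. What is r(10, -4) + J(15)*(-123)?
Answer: -3730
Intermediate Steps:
J(D) = 2*D
r(I, E) = E*I
r(10, -4) + J(15)*(-123) = -4*10 + (2*15)*(-123) = -40 + 30*(-123) = -40 - 3690 = -3730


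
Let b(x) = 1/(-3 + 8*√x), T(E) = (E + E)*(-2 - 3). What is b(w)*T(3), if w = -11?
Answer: 90/713 + 240*I*√11/713 ≈ 0.12623 + 1.1164*I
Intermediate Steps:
T(E) = -10*E (T(E) = (2*E)*(-5) = -10*E)
b(w)*T(3) = (-10*3)/(-3 + 8*√(-11)) = -30/(-3 + 8*(I*√11)) = -30/(-3 + 8*I*√11)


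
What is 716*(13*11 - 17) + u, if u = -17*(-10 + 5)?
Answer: 90301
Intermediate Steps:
u = 85 (u = -17*(-5) = 85)
716*(13*11 - 17) + u = 716*(13*11 - 17) + 85 = 716*(143 - 17) + 85 = 716*126 + 85 = 90216 + 85 = 90301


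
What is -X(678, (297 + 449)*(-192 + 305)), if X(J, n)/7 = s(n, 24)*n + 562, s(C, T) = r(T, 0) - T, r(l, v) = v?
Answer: 14158130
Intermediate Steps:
s(C, T) = -T (s(C, T) = 0 - T = -T)
X(J, n) = 3934 - 168*n (X(J, n) = 7*((-1*24)*n + 562) = 7*(-24*n + 562) = 7*(562 - 24*n) = 3934 - 168*n)
-X(678, (297 + 449)*(-192 + 305)) = -(3934 - 168*(297 + 449)*(-192 + 305)) = -(3934 - 125328*113) = -(3934 - 168*84298) = -(3934 - 14162064) = -1*(-14158130) = 14158130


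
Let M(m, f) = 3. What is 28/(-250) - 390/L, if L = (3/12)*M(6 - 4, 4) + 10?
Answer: -195602/5375 ≈ -36.391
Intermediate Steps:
L = 43/4 (L = (3/12)*3 + 10 = (3*(1/12))*3 + 10 = (¼)*3 + 10 = ¾ + 10 = 43/4 ≈ 10.750)
28/(-250) - 390/L = 28/(-250) - 390/43/4 = 28*(-1/250) - 390*4/43 = -14/125 - 1560/43 = -195602/5375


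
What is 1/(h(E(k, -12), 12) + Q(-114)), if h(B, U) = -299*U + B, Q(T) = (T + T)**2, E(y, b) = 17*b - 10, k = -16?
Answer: 1/48182 ≈ 2.0755e-5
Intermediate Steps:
E(y, b) = -10 + 17*b
Q(T) = 4*T**2 (Q(T) = (2*T)**2 = 4*T**2)
h(B, U) = B - 299*U
1/(h(E(k, -12), 12) + Q(-114)) = 1/(((-10 + 17*(-12)) - 299*12) + 4*(-114)**2) = 1/(((-10 - 204) - 3588) + 4*12996) = 1/((-214 - 3588) + 51984) = 1/(-3802 + 51984) = 1/48182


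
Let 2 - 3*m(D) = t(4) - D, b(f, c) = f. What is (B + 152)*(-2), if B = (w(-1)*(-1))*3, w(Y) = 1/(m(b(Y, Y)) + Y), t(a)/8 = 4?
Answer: -5177/17 ≈ -304.53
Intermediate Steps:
t(a) = 32 (t(a) = 8*4 = 32)
m(D) = -10 + D/3 (m(D) = 2/3 - (32 - D)/3 = 2/3 + (-32/3 + D/3) = -10 + D/3)
w(Y) = 1/(-10 + 4*Y/3) (w(Y) = 1/((-10 + Y/3) + Y) = 1/(-10 + 4*Y/3))
B = 9/34 (B = ((3/(2*(-15 + 2*(-1))))*(-1))*3 = ((3/(2*(-15 - 2)))*(-1))*3 = (((3/2)/(-17))*(-1))*3 = (((3/2)*(-1/17))*(-1))*3 = -3/34*(-1)*3 = (3/34)*3 = 9/34 ≈ 0.26471)
(B + 152)*(-2) = (9/34 + 152)*(-2) = (5177/34)*(-2) = -5177/17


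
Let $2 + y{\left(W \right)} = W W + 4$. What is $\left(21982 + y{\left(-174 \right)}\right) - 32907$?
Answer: $19353$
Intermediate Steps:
$y{\left(W \right)} = 2 + W^{2}$ ($y{\left(W \right)} = -2 + \left(W W + 4\right) = -2 + \left(W^{2} + 4\right) = -2 + \left(4 + W^{2}\right) = 2 + W^{2}$)
$\left(21982 + y{\left(-174 \right)}\right) - 32907 = \left(21982 + \left(2 + \left(-174\right)^{2}\right)\right) - 32907 = \left(21982 + \left(2 + 30276\right)\right) - 32907 = \left(21982 + 30278\right) - 32907 = 52260 - 32907 = 19353$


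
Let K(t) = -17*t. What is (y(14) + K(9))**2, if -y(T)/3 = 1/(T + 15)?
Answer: 19713600/841 ≈ 23441.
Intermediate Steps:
y(T) = -3/(15 + T) (y(T) = -3/(T + 15) = -3/(15 + T))
(y(14) + K(9))**2 = (-3/(15 + 14) - 17*9)**2 = (-3/29 - 153)**2 = (-4440/29)**2 = 19713600/841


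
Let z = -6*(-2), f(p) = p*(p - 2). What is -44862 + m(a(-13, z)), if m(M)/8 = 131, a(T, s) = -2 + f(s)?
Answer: -43814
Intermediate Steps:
f(p) = p*(-2 + p)
z = 12
a(T, s) = -2 + s*(-2 + s)
m(M) = 1048 (m(M) = 8*131 = 1048)
-44862 + m(a(-13, z)) = -44862 + 1048 = -43814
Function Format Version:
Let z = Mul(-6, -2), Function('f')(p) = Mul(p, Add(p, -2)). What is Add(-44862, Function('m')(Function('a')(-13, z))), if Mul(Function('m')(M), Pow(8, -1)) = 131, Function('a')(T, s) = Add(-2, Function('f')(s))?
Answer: -43814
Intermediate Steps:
Function('f')(p) = Mul(p, Add(-2, p))
z = 12
Function('a')(T, s) = Add(-2, Mul(s, Add(-2, s)))
Function('m')(M) = 1048 (Function('m')(M) = Mul(8, 131) = 1048)
Add(-44862, Function('m')(Function('a')(-13, z))) = Add(-44862, 1048) = -43814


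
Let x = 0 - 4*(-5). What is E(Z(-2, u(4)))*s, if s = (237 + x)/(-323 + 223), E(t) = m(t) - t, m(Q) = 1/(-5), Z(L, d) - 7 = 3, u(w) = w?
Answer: 13107/500 ≈ 26.214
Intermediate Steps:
Z(L, d) = 10 (Z(L, d) = 7 + 3 = 10)
m(Q) = -⅕
x = 20 (x = 0 + 20 = 20)
E(t) = -⅕ - t
s = -257/100 (s = (237 + 20)/(-323 + 223) = 257/(-100) = 257*(-1/100) = -257/100 ≈ -2.5700)
E(Z(-2, u(4)))*s = (-⅕ - 1*10)*(-257/100) = (-⅕ - 10)*(-257/100) = -51/5*(-257/100) = 13107/500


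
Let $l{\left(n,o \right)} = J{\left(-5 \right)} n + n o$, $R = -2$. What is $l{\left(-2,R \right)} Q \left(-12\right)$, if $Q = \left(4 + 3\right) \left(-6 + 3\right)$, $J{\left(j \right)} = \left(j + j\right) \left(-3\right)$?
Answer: $-14112$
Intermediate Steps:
$J{\left(j \right)} = - 6 j$ ($J{\left(j \right)} = 2 j \left(-3\right) = - 6 j$)
$l{\left(n,o \right)} = 30 n + n o$ ($l{\left(n,o \right)} = \left(-6\right) \left(-5\right) n + n o = 30 n + n o$)
$Q = -21$ ($Q = 7 \left(-3\right) = -21$)
$l{\left(-2,R \right)} Q \left(-12\right) = - 2 \left(30 - 2\right) \left(-21\right) \left(-12\right) = \left(-2\right) 28 \left(-21\right) \left(-12\right) = \left(-56\right) \left(-21\right) \left(-12\right) = 1176 \left(-12\right) = -14112$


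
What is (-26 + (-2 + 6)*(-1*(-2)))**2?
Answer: 324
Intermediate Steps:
(-26 + (-2 + 6)*(-1*(-2)))**2 = (-26 + 4*2)**2 = (-26 + 8)**2 = (-18)**2 = 324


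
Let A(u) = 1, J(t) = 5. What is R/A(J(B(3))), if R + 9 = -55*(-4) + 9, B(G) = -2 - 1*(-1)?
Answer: 220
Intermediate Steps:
B(G) = -1 (B(G) = -2 + 1 = -1)
R = 220 (R = -9 + (-55*(-4) + 9) = -9 + (220 + 9) = -9 + 229 = 220)
R/A(J(B(3))) = 220/1 = 220*1 = 220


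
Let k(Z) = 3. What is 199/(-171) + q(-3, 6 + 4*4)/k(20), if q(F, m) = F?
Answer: -370/171 ≈ -2.1637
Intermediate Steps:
199/(-171) + q(-3, 6 + 4*4)/k(20) = 199/(-171) - 3/3 = 199*(-1/171) - 3*1/3 = -199/171 - 1 = -370/171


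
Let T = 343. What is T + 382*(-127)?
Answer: -48171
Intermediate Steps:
T + 382*(-127) = 343 + 382*(-127) = 343 - 48514 = -48171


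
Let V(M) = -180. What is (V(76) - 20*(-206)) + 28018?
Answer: 31958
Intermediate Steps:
(V(76) - 20*(-206)) + 28018 = (-180 - 20*(-206)) + 28018 = (-180 + 4120) + 28018 = 3940 + 28018 = 31958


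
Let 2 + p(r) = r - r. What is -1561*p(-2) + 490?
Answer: 3612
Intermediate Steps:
p(r) = -2 (p(r) = -2 + (r - r) = -2 + 0 = -2)
-1561*p(-2) + 490 = -1561*(-2) + 490 = 3122 + 490 = 3612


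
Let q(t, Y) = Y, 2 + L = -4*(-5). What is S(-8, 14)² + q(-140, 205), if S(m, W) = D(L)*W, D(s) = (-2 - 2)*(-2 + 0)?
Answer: 12749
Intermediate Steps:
L = 18 (L = -2 - 4*(-5) = -2 - 1*(-20) = -2 + 20 = 18)
D(s) = 8 (D(s) = -4*(-2) = 8)
S(m, W) = 8*W
S(-8, 14)² + q(-140, 205) = (8*14)² + 205 = 112² + 205 = 12544 + 205 = 12749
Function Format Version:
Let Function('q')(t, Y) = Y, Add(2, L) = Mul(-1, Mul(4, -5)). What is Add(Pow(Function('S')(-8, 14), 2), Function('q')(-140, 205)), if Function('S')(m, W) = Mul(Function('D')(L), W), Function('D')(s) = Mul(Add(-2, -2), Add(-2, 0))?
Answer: 12749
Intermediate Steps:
L = 18 (L = Add(-2, Mul(-1, Mul(4, -5))) = Add(-2, Mul(-1, -20)) = Add(-2, 20) = 18)
Function('D')(s) = 8 (Function('D')(s) = Mul(-4, -2) = 8)
Function('S')(m, W) = Mul(8, W)
Add(Pow(Function('S')(-8, 14), 2), Function('q')(-140, 205)) = Add(Pow(Mul(8, 14), 2), 205) = Add(Pow(112, 2), 205) = Add(12544, 205) = 12749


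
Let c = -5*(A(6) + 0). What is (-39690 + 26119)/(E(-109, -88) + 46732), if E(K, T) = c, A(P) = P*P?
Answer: -13571/46552 ≈ -0.29152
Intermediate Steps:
A(P) = P**2
c = -180 (c = -5*(6**2 + 0) = -5*(36 + 0) = -5*36 = -180)
E(K, T) = -180
(-39690 + 26119)/(E(-109, -88) + 46732) = (-39690 + 26119)/(-180 + 46732) = -13571/46552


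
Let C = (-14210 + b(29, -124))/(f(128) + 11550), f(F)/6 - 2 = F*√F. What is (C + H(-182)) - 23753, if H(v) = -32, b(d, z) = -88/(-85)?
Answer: -9803560014662/412125135 + 618374144*√2/412125135 ≈ -23786.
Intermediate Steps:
f(F) = 12 + 6*F^(3/2) (f(F) = 12 + 6*(F*√F) = 12 + 6*F^(3/2))
b(d, z) = 88/85 (b(d, z) = -88*(-1/85) = 88/85)
C = -1207762/(85*(11562 + 6144*√2)) (C = (-14210 + 88/85)/((12 + 6*128^(3/2)) + 11550) = -1207762/(85*((12 + 6*(1024*√2)) + 11550)) = -1207762/(85*((12 + 6144*√2) + 11550)) = -1207762/(85*(11562 + 6144*√2)) ≈ -0.70164)
(C + H(-182)) - 23753 = ((-1163678687/412125135 + 618374144*√2/412125135) - 32) - 23753 = (-14351683007/412125135 + 618374144*√2/412125135) - 23753 = -9803560014662/412125135 + 618374144*√2/412125135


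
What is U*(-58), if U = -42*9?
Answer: 21924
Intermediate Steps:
U = -378
U*(-58) = -378*(-58) = 21924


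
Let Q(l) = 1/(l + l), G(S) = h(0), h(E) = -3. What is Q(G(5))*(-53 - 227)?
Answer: 140/3 ≈ 46.667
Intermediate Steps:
G(S) = -3
Q(l) = 1/(2*l)
Q(G(5))*(-53 - 227) = ((½)/(-3))*(-53 - 227) = ((½)*(-⅓))*(-280) = -⅙*(-280) = 140/3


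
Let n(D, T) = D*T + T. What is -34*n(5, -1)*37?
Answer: 7548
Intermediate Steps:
n(D, T) = T + D*T
-34*n(5, -1)*37 = -(-34)*(1 + 5)*37 = -(-34)*6*37 = -34*(-6)*37 = 204*37 = 7548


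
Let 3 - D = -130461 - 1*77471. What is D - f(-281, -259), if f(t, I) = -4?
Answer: 207939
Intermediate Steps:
D = 207935 (D = 3 - (-130461 - 1*77471) = 3 - (-130461 - 77471) = 3 - 1*(-207932) = 3 + 207932 = 207935)
D - f(-281, -259) = 207935 - 1*(-4) = 207935 + 4 = 207939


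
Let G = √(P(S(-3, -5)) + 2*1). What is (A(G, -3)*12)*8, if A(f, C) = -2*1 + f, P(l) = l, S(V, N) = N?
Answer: -192 + 96*I*√3 ≈ -192.0 + 166.28*I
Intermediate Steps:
G = I*√3 (G = √(-5 + 2*1) = √(-5 + 2) = √(-3) = I*√3 ≈ 1.732*I)
A(f, C) = -2 + f
(A(G, -3)*12)*8 = ((-2 + I*√3)*12)*8 = (-24 + 12*I*√3)*8 = -192 + 96*I*√3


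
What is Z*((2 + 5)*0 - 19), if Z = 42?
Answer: -798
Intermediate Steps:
Z*((2 + 5)*0 - 19) = 42*((2 + 5)*0 - 19) = 42*(7*0 - 19) = 42*(0 - 19) = 42*(-19) = -798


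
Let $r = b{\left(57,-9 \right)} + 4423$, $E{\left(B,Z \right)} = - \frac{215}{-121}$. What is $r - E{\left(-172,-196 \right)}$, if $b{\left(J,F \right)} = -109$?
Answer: $\frac{521779}{121} \approx 4312.2$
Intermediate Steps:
$E{\left(B,Z \right)} = \frac{215}{121}$ ($E{\left(B,Z \right)} = \left(-215\right) \left(- \frac{1}{121}\right) = \frac{215}{121}$)
$r = 4314$ ($r = -109 + 4423 = 4314$)
$r - E{\left(-172,-196 \right)} = 4314 - \frac{215}{121} = \frac{521779}{121}$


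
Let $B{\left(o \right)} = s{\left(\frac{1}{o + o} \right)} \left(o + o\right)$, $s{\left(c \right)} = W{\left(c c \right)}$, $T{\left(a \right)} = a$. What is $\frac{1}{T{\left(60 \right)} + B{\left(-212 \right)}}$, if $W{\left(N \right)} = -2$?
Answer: $\frac{1}{908} \approx 0.0011013$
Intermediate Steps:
$s{\left(c \right)} = -2$
$B{\left(o \right)} = - 4 o$ ($B{\left(o \right)} = - 2 \left(o + o\right) = - 2 \cdot 2 o = - 4 o$)
$\frac{1}{T{\left(60 \right)} + B{\left(-212 \right)}} = \frac{1}{60 - -848} = \frac{1}{60 + 848} = \frac{1}{908}$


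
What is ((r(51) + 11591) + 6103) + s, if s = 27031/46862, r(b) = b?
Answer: 831593221/46862 ≈ 17746.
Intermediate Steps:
s = 27031/46862 (s = 27031*(1/46862) = 27031/46862 ≈ 0.57682)
((r(51) + 11591) + 6103) + s = ((51 + 11591) + 6103) + 27031/46862 = (11642 + 6103) + 27031/46862 = 17745 + 27031/46862 = 831593221/46862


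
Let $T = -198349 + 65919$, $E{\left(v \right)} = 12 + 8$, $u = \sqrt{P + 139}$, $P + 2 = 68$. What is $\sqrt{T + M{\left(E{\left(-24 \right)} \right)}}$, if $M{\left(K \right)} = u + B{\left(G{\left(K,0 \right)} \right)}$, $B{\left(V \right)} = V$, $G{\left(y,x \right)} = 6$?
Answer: $\sqrt{-132424 + \sqrt{205}} \approx 363.88 i$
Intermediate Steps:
$P = 66$ ($P = -2 + 68 = 66$)
$u = \sqrt{205}$ ($u = \sqrt{66 + 139} = \sqrt{205} \approx 14.318$)
$E{\left(v \right)} = 20$
$T = -132430$
$M{\left(K \right)} = 6 + \sqrt{205}$ ($M{\left(K \right)} = \sqrt{205} + 6 = 6 + \sqrt{205}$)
$\sqrt{T + M{\left(E{\left(-24 \right)} \right)}} = \sqrt{-132430 + \left(6 + \sqrt{205}\right)} = \sqrt{-132424 + \sqrt{205}}$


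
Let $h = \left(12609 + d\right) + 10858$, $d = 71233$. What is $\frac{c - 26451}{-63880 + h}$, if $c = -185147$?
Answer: $- \frac{105799}{15410} \approx -6.8656$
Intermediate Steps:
$h = 94700$ ($h = \left(12609 + 71233\right) + 10858 = 83842 + 10858 = 94700$)
$\frac{c - 26451}{-63880 + h} = \frac{-185147 - 26451}{-63880 + 94700} = - \frac{211598}{30820} = \left(-211598\right) \frac{1}{30820} = - \frac{105799}{15410}$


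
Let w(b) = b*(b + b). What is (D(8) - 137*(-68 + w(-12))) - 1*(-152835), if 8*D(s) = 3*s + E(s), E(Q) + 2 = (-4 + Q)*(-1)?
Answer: 490789/4 ≈ 1.2270e+5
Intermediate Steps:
w(b) = 2*b² (w(b) = b*(2*b) = 2*b²)
E(Q) = 2 - Q (E(Q) = -2 + (-4 + Q)*(-1) = -2 + (4 - Q) = 2 - Q)
D(s) = ¼ + s/4 (D(s) = (3*s + (2 - s))/8 = (2 + 2*s)/8 = ¼ + s/4)
(D(8) - 137*(-68 + w(-12))) - 1*(-152835) = ((¼ + (¼)*8) - 137*(-68 + 2*(-12)²)) - 1*(-152835) = ((¼ + 2) - 137*(-68 + 2*144)) + 152835 = (9/4 - 137*(-68 + 288)) + 152835 = (9/4 - 137*220) + 152835 = (9/4 - 30140) + 152835 = -120551/4 + 152835 = 490789/4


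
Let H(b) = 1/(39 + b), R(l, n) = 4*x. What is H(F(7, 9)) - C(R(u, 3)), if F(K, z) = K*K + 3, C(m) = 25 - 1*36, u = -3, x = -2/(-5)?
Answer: 1002/91 ≈ 11.011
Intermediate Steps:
x = 2/5 (x = -2*(-1/5) = 2/5 ≈ 0.40000)
R(l, n) = 8/5 (R(l, n) = 4*(2/5) = 8/5)
C(m) = -11 (C(m) = 25 - 36 = -11)
F(K, z) = 3 + K**2 (F(K, z) = K**2 + 3 = 3 + K**2)
H(F(7, 9)) - C(R(u, 3)) = 1/(39 + (3 + 7**2)) - 1*(-11) = 1/(39 + (3 + 49)) + 11 = 1/(39 + 52) + 11 = 1/91 + 11 = 1002/91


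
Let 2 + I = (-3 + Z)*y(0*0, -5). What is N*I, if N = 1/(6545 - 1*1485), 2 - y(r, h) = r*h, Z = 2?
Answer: -1/1265 ≈ -0.00079051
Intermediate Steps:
y(r, h) = 2 - h*r (y(r, h) = 2 - r*h = 2 - h*r)
I = -4 (I = -2 + (-3 + 2)*(2 - 1*(-5)*0*0) = -2 - (2 - 1*(-5)*0) = -2 - (2 + 0) = -2 - 1*2 = -2 - 2 = -4)
N = 1/5060 (N = 1/(6545 - 1485) = 1/5060 ≈ 0.00019763)
N*I = (1/5060)*(-4) = -1/1265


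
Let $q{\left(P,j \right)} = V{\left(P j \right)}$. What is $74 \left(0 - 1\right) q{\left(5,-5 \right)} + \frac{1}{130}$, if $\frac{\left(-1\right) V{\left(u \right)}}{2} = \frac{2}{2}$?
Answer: $\frac{19241}{130} \approx 148.01$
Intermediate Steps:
$V{\left(u \right)} = -2$ ($V{\left(u \right)} = - 2 \cdot \frac{2}{2} = - 2 \cdot 2 \cdot \frac{1}{2} = \left(-2\right) 1 = -2$)
$q{\left(P,j \right)} = -2$
$74 \left(0 - 1\right) q{\left(5,-5 \right)} + \frac{1}{130} = 74 \left(0 - 1\right) \left(-2\right) + \frac{1}{130} = 74 \left(\left(-1\right) \left(-2\right)\right) + \frac{1}{130} = 74 \cdot 2 + \frac{1}{130} = 148 + \frac{1}{130} = \frac{19241}{130}$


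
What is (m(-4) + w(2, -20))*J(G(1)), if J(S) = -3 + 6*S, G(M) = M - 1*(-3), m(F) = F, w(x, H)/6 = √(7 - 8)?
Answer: -84 + 126*I ≈ -84.0 + 126.0*I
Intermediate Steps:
w(x, H) = 6*I (w(x, H) = 6*√(7 - 8) = 6*√(-1) = 6*I)
G(M) = 3 + M (G(M) = M + 3 = 3 + M)
(m(-4) + w(2, -20))*J(G(1)) = (-4 + 6*I)*(-3 + 6*(3 + 1)) = (-4 + 6*I)*(-3 + 6*4) = (-4 + 6*I)*(-3 + 24) = (-4 + 6*I)*21 = -84 + 126*I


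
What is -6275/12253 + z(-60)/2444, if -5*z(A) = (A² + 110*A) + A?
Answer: -1959316/7486583 ≈ -0.26171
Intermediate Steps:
z(A) = -111*A/5 - A²/5 (z(A) = -((A² + 110*A) + A)/5 = -(A² + 111*A)/5 = -111*A/5 - A²/5)
-6275/12253 + z(-60)/2444 = -6275/12253 - ⅕*(-60)*(111 - 60)/2444 = -6275*1/12253 - ⅕*(-60)*51*(1/2444) = -6275/12253 + 612*(1/2444) = -6275/12253 + 153/611 = -1959316/7486583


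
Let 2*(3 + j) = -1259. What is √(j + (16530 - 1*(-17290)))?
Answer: 15*√590/2 ≈ 182.17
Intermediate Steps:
j = -1265/2 (j = -3 + (½)*(-1259) = -3 - 1259/2 = -1265/2 ≈ -632.50)
√(j + (16530 - 1*(-17290))) = √(-1265/2 + (16530 - 1*(-17290))) = √(-1265/2 + (16530 + 17290)) = √(-1265/2 + 33820) = √(66375/2) = 15*√590/2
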